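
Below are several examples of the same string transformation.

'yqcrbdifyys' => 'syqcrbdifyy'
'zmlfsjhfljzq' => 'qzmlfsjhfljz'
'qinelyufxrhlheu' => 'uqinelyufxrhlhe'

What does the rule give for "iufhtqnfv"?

Rule — move the last character to the front.
"iufhtqnfv" → "viufhtqnf".

viufhtqnf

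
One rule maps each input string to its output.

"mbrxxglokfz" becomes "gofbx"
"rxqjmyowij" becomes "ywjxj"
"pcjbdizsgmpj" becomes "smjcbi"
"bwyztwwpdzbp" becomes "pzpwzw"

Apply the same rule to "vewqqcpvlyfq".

In each case the input is transformed by: keep every other character starting from the second (positions 2nd, 4th, 6th, ...), then move the last 3 characters to the front (rotate right by 3).
Applying that to "vewqqcpvlyfq" gives "vyqeqc".

vyqeqc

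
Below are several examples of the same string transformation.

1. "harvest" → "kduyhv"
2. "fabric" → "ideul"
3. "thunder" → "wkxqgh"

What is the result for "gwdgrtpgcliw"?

The rule is to delete the last character, then shift every letter 3 places forward in the alphabet (wrapping around).
Working it through for "gwdgrtpgcliw": intermediate "gwdgrtpgcli", final "jzgjuwsjfol".

jzgjuwsjfol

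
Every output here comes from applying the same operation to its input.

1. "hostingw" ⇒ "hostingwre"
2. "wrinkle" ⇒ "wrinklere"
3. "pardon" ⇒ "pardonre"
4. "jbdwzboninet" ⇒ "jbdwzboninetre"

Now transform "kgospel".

kgospelre

Rule — append "re".
"kgospel" → "kgospelre".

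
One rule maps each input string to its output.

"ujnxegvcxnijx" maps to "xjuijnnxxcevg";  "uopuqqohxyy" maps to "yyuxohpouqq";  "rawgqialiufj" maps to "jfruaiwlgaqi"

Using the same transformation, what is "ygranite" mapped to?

The pattern: move the last character to the front, then take characters alternately from the front and the back (1st, last, 2nd, 2nd-last, ...).
On "ygranite": the first step gives "eygranit", and the second then gives "etyignra".
(Check on "uopuqqohxyy": → "yuopuqqohxy" → "yyuxohpouqq" ✓)

etyignra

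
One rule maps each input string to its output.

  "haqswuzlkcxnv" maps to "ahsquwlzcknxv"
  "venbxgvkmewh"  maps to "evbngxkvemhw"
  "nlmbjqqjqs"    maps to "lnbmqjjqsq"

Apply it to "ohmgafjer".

hogmfaejr

The pattern: swap each adjacent pair of characters (1↔2, 3↔4, ...).
Doing the same to "ohmgafjer": "hogmfaejr".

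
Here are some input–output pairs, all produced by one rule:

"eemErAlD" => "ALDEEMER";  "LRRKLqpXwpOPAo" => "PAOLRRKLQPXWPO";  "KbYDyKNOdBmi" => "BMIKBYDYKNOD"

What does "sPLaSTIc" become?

TICSPLAS

In each case the input is transformed by: move the last 3 characters to the front (rotate right by 3), then convert every letter to uppercase.
On "sPLaSTIc": the first step gives "TIcsPLaS", and the second then gives "TICSPLAS".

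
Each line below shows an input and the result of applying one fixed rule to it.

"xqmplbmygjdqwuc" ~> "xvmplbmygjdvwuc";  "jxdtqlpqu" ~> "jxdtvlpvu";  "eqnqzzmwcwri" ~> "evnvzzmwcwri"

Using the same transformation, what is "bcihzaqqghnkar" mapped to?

The pattern: replace every "q" with "v".
On "bcihzaqqghnkar" that produces "bcihzavvghnkar".

bcihzavvghnkar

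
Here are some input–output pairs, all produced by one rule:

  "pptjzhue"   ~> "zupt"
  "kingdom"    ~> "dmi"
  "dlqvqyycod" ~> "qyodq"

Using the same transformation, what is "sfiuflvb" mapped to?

In each case the input is transformed by: move the first 3 characters to the end (rotate left by 3), then keep every other character starting from the second (positions 2nd, 4th, 6th, ...).
For "sfiuflvb", step one produces "uflvbsfi"; step two turns that into "fvsi".

fvsi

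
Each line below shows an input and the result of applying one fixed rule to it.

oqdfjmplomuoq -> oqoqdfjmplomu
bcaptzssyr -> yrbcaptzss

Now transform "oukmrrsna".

naoukmrrs

Looking at the pairs, the operation is to move the last 2 characters to the front (rotate right by 2).
So "oukmrrsna" becomes "naoukmrrs".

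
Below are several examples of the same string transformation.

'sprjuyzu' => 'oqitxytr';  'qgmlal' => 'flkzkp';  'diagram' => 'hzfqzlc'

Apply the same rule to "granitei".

qzmhsdhf

Looking at the pairs, the operation is to move the first character to the end, then shift every letter 1 place backward in the alphabet (wrapping around).
Starting from "granitei": after the first operation, "raniteig"; after the second, "qzmhsdhf".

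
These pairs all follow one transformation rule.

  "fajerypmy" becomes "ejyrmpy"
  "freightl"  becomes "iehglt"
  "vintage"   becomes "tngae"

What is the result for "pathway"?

htawy

The rule is to swap each adjacent pair of characters (1↔2, 3↔4, ...), then delete the first 2 characters.
For "pathway" the result is "htawy".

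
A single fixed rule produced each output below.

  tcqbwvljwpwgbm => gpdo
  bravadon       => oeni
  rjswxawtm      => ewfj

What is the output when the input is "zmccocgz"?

What's happening: shift every letter 13 places forward in the alphabet (wrapping around) — i.e. ROT13, then keep only the first 4 characters.
Working it through for "zmccocgz": intermediate "mzppbptm", final "mzpp".
(Check on "bravadon": → "oeninqba" → "oeni" ✓)

mzpp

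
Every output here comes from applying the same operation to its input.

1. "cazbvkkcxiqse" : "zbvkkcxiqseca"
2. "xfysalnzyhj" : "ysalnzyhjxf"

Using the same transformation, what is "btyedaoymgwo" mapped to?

In each case the input is transformed by: move the first 2 characters to the end (rotate left by 2).
For "btyedaoymgwo" the result is "yedaoymgwobt".

yedaoymgwobt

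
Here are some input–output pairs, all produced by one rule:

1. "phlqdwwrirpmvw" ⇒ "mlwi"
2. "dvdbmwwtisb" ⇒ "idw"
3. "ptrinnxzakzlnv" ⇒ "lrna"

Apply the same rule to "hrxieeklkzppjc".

pxek

The pattern: keep one character in every 3, starting at position 3 (positions 3rd, 6th, 9th, ...), then move the last character to the front.
Starting from "hrxieeklkzppjc": after the first operation, "xekp"; after the second, "pxek".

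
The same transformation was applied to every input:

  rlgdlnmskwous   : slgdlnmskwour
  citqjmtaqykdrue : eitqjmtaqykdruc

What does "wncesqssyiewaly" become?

Each output is the input with this applied: swap the first and last characters.
Applying that to "wncesqssyiewaly" gives "yncesqssyiewalw".

yncesqssyiewalw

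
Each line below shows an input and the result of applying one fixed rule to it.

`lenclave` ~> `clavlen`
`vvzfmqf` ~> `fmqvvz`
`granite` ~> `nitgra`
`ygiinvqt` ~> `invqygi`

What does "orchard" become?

harorc

Looking at the pairs, the operation is to delete the last character, then move the first 3 characters to the end (rotate left by 3).
Working it through for "orchard": intermediate "orchar", final "harorc".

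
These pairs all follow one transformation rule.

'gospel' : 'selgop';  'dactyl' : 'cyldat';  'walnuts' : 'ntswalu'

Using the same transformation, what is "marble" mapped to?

rlemab

The pattern: move the last 3 characters to the front (rotate right by 3), then swap the first and last characters.
Working it through for "marble": intermediate "blemar", final "rlemab".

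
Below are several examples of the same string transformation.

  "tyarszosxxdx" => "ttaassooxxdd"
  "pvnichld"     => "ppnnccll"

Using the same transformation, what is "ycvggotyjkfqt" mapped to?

Rule — keep every other character starting from the first (positions 1st, 3rd, 5th, ...), then double every character.
Starting from "ycvggotyjkfqt": after the first operation, "yvgtjft"; after the second, "yyvvggttjjfftt".

yyvvggttjjfftt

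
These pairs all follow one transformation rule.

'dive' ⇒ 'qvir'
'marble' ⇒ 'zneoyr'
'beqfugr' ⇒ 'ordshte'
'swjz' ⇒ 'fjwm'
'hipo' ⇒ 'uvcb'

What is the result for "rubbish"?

What's happening: shift every letter 13 places forward in the alphabet (wrapping around) — i.e. ROT13.
Applying that to "rubbish" gives "ehoovfu".

ehoovfu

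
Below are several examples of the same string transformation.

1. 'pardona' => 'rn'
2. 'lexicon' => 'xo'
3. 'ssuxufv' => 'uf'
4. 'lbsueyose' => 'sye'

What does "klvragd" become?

vg

Rule — keep one character in every 3, starting at position 3 (positions 3rd, 6th, 9th, ...).
On "klvragd" that produces "vg".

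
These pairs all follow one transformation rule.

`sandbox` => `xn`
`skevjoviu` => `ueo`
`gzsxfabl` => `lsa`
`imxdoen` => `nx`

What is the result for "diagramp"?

paa

The transformation: move the last 2 characters to the front (rotate right by 2), then keep one character in every 3, starting at position 2 (positions 2nd, 5th, 8th, ...).
Applying both steps to "diagramp": "mpdiagra", then "paa".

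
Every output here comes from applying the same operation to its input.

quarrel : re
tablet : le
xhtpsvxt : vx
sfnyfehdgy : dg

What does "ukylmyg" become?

Each output is the input with this applied: move the last 3 characters to the front (rotate right by 3), then keep only the first 2 characters.
On "ukylmyg": the first step gives "mygukyl", and the second then gives "my".

my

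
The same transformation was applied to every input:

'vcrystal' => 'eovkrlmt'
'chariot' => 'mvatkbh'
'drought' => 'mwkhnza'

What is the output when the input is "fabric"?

vytukb

The pattern: shift every letter 7 places backward in the alphabet (wrapping around), then move the last character to the front.
Applying both steps to "fabric": "ytukbv", then "vytukb".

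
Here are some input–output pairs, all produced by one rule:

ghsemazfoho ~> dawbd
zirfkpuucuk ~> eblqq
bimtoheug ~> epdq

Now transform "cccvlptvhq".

Each output is the input with this applied: keep every other character starting from the second (positions 2nd, 4th, 6th, ...), then shift every letter 4 places backward in the alphabet (wrapping around).
Applying both steps to "cccvlptvhq": "cvpvq", then "yrlrm".

yrlrm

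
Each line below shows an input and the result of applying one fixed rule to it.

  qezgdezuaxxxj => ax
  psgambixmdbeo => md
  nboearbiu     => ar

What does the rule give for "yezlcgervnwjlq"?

The transformation: move the last 3 characters to the front (rotate right by 3), then keep only the last 2 characters.
For "yezlcgervnwjlq", step one produces "jlqyezlcgervnw"; step two turns that into "nw".
(Check on "psgambixmdbeo": → "beopsgambixmd" → "md" ✓)

nw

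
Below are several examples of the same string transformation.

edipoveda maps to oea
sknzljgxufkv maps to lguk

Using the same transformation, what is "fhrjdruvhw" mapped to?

The pattern: delete the first 3 characters, then keep every other character starting from the second (positions 2nd, 4th, 6th, ...).
Starting from "fhrjdruvhw": after the first operation, "jdruvhw"; after the second, "duh".

duh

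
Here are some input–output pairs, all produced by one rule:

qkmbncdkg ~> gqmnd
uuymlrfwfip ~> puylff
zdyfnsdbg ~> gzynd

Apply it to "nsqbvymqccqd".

qnqvmc

Each output is the input with this applied: keep every other character starting from the first (positions 1st, 3rd, 5th, ...), then move the last character to the front.
"nsqbvymqccqd" → "nqvmcq" → "qnqvmc".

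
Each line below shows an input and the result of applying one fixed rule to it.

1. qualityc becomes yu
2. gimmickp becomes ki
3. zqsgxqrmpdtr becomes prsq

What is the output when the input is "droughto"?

Rule — swap the front and back halves of the string, then keep one character in every 3, starting at position 3 (positions 3rd, 6th, 9th, ...).
Starting from "droughto": after the first operation, "ghtodrou"; after the second, "tr".

tr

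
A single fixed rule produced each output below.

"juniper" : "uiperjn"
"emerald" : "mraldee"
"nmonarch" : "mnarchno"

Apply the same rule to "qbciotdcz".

biotdczqc

In each case the input is transformed by: move the first 2 characters to the end (rotate left by 2), then swap the first and last characters.
Applying that to "qbciotdcz" gives "biotdczqc".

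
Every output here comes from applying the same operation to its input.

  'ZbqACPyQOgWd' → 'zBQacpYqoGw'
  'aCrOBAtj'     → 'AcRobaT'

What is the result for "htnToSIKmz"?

In each case the input is transformed by: delete the last character, then flip the case of every letter.
Working it through for "htnToSIKmz": intermediate "htnToSIKm", final "HTNtOsikM".

HTNtOsikM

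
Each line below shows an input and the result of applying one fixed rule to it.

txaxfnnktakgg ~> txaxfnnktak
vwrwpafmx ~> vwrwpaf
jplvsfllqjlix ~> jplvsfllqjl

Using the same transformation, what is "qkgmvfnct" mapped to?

Each output is the input with this applied: delete the last 2 characters.
Applying that to "qkgmvfnct" gives "qkgmvfn".

qkgmvfn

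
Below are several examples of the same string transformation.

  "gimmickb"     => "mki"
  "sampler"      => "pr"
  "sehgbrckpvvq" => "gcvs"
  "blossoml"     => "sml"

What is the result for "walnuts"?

ns

The rule is to move the first 2 characters to the end (rotate left by 2), then keep one character in every 3, starting at position 2 (positions 2nd, 5th, 8th, ...).
Applying that to "walnuts" gives "ns".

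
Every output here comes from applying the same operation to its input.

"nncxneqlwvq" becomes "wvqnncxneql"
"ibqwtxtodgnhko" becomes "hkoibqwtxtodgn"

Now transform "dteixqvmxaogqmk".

qmkdteixqvmxaog

What's happening: move the last 3 characters to the front (rotate right by 3).
So "dteixqvmxaogqmk" becomes "qmkdteixqvmxaog".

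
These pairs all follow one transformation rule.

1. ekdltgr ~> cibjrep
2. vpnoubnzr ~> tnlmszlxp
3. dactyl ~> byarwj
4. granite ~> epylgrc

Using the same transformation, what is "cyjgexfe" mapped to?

Looking at the pairs, the operation is to shift every letter 2 places backward in the alphabet (wrapping around).
For "cyjgexfe" the result is "awhecvdc".

awhecvdc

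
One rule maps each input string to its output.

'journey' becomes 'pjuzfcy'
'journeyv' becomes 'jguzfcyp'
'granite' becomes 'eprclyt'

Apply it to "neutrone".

Rule — move the last 2 characters to the front (rotate right by 2), then shift every letter 11 places forward in the alphabet (wrapping around).
Applying that to "neutrone" gives "ypypfecz".
(Check on "journey": → "eyjourn" → "pjuzfcy" ✓)

ypypfecz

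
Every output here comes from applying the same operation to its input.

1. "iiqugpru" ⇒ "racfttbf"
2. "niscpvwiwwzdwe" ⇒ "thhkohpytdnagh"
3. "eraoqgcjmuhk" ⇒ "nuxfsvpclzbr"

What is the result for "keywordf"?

Each output is the input with this applied: swap the front and back halves of the string, then shift every letter 11 places forward in the alphabet (wrapping around).
Starting from "keywordf": after the first operation, "ordfkeyw"; after the second, "zcoqvpjh".

zcoqvpjh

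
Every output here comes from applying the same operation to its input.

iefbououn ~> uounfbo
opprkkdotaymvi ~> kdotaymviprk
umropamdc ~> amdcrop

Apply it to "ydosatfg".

tfgosa

The pattern: delete the first 2 characters, then move the first 3 characters to the end (rotate left by 3).
"ydosatfg" → "osatfg" → "tfgosa".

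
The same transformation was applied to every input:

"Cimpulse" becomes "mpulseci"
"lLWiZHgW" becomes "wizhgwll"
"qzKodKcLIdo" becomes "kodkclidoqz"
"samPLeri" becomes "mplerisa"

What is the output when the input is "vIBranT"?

brantvi

Looking at the pairs, the operation is to move the first 2 characters to the end (rotate left by 2), then convert every letter to lowercase.
"vIBranT" → "BranTvI" → "brantvi".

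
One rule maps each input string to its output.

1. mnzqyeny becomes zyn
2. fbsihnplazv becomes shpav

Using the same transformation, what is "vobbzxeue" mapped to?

In each case the input is transformed by: keep every other character starting from the first (positions 1st, 3rd, 5th, ...), then delete the first character.
Working it through for "vobbzxeue": intermediate "vbzee", final "bzee".

bzee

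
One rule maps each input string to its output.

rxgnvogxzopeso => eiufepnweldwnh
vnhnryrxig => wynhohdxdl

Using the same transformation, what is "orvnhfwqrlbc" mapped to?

Each output is the input with this applied: reverse the string, then shift every letter 10 places backward in the alphabet (wrapping around).
"orvnhfwqrlbc" → "cblrqwfhnvro" → "srbhgmvxdlhe".

srbhgmvxdlhe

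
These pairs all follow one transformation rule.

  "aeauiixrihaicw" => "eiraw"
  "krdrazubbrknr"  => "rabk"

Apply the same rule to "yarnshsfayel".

asfe

Looking at the pairs, the operation is to keep one character in every 3, starting at position 2 (positions 2nd, 5th, 8th, ...).
Applying that to "yarnshsfayel" gives "asfe".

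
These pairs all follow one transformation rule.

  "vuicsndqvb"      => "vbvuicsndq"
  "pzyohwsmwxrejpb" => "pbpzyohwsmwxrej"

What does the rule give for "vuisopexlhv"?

The rule is to move the last 2 characters to the front (rotate right by 2).
For "vuisopexlhv" the result is "hvvuisopexl".

hvvuisopexl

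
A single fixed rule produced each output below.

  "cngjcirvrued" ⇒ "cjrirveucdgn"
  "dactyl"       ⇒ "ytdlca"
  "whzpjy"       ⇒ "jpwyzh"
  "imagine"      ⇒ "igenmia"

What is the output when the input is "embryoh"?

yrhomeb

Rule — move the first 3 characters to the end (rotate left by 3), then swap each adjacent pair of characters (1↔2, 3↔4, ...).
Starting from "embryoh": after the first operation, "ryohemb"; after the second, "yrhomeb".
(Check on "dactyl": → "tyldac" → "ytdlca" ✓)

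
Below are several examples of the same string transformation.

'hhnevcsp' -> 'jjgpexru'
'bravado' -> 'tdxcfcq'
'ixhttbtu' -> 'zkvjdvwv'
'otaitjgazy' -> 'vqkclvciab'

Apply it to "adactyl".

What's happening: swap each adjacent pair of characters (1↔2, 3↔4, ...), then shift every letter 2 places forward in the alphabet (wrapping around).
For "adactyl", step one produces "dacaytl"; step two turns that into "fcecavn".
(Check on "hhnevcsp": → "hhencvps" → "jjgpexru" ✓)

fcecavn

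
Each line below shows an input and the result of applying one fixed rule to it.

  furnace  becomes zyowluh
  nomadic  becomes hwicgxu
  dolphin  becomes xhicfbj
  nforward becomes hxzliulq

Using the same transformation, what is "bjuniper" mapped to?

vldyojhc

In each case the input is transformed by: shift every letter 6 places backward in the alphabet (wrapping around), then take characters alternately from the front and the back (1st, last, 2nd, 2nd-last, ...).
So "bjuniper" becomes "vldyojhc".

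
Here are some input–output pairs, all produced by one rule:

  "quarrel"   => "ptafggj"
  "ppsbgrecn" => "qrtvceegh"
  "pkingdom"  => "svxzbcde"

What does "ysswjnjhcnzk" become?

What's happening: sort the characters into alphabetical order, then shift every letter 11 places backward in the alphabet (wrapping around).
"ysswjnjhcnzk" → "chjjknnsswyz" → "rwyyzcchhlno".

rwyyzcchhlno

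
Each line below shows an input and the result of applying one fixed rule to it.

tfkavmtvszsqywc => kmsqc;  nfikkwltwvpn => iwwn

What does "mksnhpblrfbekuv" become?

In each case the input is transformed by: keep one character in every 3, starting at position 3 (positions 3rd, 6th, 9th, ...).
"mksnhpblrfbekuv" → "sprev".

sprev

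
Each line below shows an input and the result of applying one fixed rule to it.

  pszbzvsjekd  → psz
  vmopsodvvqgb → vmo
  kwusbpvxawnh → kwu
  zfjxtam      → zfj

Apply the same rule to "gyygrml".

gyy

The rule is to keep only the first 3 characters.
For "gyygrml" the result is "gyy".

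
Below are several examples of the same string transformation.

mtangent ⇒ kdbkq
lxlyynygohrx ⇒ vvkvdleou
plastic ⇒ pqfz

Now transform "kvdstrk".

pqoh

Each output is the input with this applied: shift every letter 3 places backward in the alphabet (wrapping around), then delete the first 3 characters.
For "kvdstrk", step one produces "hsapqoh"; step two turns that into "pqoh".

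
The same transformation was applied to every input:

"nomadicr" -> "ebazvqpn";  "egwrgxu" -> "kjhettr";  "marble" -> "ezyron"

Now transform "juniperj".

The pattern: sort the characters into reverse alphabetical order, then shift every letter 13 places forward in the alphabet (wrapping around) — i.e. ROT13.
So "juniperj" becomes "hecawwvr".

hecawwvr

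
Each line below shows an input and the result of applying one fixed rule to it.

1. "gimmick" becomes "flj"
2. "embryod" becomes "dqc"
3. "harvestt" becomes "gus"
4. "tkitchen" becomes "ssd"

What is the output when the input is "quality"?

pkx

The pattern: keep one character in every 3, starting at position 1 (positions 1st, 4th, 7th, ...), then shift every letter 1 place backward in the alphabet (wrapping around).
"quality" → "qly" → "pkx".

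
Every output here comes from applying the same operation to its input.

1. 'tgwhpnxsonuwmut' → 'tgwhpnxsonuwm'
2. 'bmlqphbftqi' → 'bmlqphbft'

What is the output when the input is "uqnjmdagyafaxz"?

The rule is to delete the last 2 characters.
For "uqnjmdagyafaxz" the result is "uqnjmdagyafa".

uqnjmdagyafa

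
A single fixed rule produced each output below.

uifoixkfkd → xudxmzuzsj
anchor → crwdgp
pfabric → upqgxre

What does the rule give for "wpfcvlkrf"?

The transformation: move the first character to the end, then shift every letter 11 places backward in the alphabet (wrapping around).
Starting from "wpfcvlkrf": after the first operation, "pfcvlkrfw"; after the second, "eurkazgul".

eurkazgul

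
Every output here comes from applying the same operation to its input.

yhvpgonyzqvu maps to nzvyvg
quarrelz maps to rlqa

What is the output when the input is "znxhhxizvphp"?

ivhzxh

In each case the input is transformed by: swap the front and back halves of the string, then keep every other character starting from the first (positions 1st, 3rd, 5th, ...).
Applying both steps to "znxhhxizvphp": "izvphpznxhhx", then "ivhzxh".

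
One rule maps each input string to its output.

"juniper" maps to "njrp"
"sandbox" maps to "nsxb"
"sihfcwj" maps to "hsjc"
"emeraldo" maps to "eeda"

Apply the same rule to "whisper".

In each case the input is transformed by: keep every other character starting from the first (positions 1st, 3rd, 5th, ...), then swap each adjacent pair of characters (1↔2, 3↔4, ...).
On "whisper": the first step gives "wipr", and the second then gives "iwrp".

iwrp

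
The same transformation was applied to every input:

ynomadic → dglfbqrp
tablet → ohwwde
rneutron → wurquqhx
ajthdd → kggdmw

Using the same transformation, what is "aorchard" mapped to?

Looking at the pairs, the operation is to swap the front and back halves of the string, then shift every letter 3 places forward in the alphabet (wrapping around).
So "aorchard" becomes "kdugdruf".

kdugdruf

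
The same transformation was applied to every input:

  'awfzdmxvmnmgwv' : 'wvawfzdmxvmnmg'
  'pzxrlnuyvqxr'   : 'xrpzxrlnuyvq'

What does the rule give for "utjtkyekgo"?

goutjtkyek

In each case the input is transformed by: move the last 2 characters to the front (rotate right by 2).
For "utjtkyekgo" the result is "goutjtkyek".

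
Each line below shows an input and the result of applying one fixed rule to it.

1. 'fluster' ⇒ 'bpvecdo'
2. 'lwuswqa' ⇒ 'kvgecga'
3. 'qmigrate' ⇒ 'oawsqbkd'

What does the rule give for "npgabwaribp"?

zxzqklgkbsl

Rule — move the last character to the front, then shift every letter 10 places forward in the alphabet (wrapping around).
Working it through for "npgabwaribp": intermediate "pnpgabwarib", final "zxzqklgkbsl".
(Check on "lwuswqa": → "alwuswq" → "kvgecga" ✓)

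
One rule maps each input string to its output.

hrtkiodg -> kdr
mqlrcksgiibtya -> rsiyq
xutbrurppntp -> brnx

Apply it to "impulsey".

uem

Looking at the pairs, the operation is to move the first 3 characters to the end (rotate left by 3), then keep one character in every 3, starting at position 1 (positions 1st, 4th, 7th, ...).
For "impulsey", step one produces "ulseyimp"; step two turns that into "uem".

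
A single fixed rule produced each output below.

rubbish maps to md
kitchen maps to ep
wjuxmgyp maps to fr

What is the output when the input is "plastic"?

lt

In each case the input is transformed by: keep one character in every 3, starting at position 3 (positions 3rd, 6th, 9th, ...), then shift every letter 11 places forward in the alphabet (wrapping around).
For "plastic" the result is "lt".
(Check on "kitchen": → "te" → "ep" ✓)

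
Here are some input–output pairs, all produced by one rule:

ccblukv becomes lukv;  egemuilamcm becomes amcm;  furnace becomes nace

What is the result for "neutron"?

What's happening: keep only the last 4 characters.
Applying that to "neutron" gives "tron".

tron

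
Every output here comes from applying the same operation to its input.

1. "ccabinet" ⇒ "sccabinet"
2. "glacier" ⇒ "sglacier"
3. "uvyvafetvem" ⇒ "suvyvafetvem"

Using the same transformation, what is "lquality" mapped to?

Each output is the input with this applied: prepend "s".
"lquality" → "slquality".

slquality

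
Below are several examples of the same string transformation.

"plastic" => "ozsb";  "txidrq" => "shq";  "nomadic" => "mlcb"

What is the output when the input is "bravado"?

In each case the input is transformed by: shift every letter 1 place backward in the alphabet (wrapping around), then keep every other character starting from the first (positions 1st, 3rd, 5th, ...).
Applying that to "bravado" gives "azzn".

azzn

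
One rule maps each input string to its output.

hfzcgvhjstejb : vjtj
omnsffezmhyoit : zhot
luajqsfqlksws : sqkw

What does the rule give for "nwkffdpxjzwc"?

dxzc

Each output is the input with this applied: keep every other character starting from the second (positions 2nd, 4th, 6th, ...), then keep only the last 4 characters.
"nwkffdpxjzwc" → "wfdxzc" → "dxzc".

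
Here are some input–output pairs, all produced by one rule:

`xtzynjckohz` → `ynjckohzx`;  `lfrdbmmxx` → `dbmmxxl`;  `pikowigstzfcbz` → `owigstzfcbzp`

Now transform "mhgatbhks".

Each output is the input with this applied: move the first 3 characters to the end (rotate left by 3), then delete the last 2 characters.
Starting from "mhgatbhks": after the first operation, "atbhksmhg"; after the second, "atbhksm".

atbhksm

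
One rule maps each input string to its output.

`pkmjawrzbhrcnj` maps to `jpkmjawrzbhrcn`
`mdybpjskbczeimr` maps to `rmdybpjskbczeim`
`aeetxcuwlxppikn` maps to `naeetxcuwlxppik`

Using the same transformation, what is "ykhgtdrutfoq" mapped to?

qykhgtdrutfo

Looking at the pairs, the operation is to move the last character to the front.
For "ykhgtdrutfoq" the result is "qykhgtdrutfo".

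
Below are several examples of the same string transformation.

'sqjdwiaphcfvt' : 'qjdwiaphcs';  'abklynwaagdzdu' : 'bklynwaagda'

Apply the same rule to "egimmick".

gimme

In each case the input is transformed by: delete the last 3 characters, then move the first character to the end.
Starting from "egimmick": after the first operation, "egimm"; after the second, "gimme".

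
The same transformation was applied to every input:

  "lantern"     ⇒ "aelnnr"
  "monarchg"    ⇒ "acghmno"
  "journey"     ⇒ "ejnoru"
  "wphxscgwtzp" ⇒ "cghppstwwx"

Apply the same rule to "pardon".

What's happening: sort the characters into alphabetical order, then delete the last character.
For "pardon" the result is "adnop".

adnop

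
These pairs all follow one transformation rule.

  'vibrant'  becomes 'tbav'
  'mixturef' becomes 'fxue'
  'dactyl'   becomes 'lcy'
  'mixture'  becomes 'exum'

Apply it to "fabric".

The rule is to swap the first and last characters, then keep every other character starting from the first (positions 1st, 3rd, 5th, ...).
Starting from "fabric": after the first operation, "cabrif"; after the second, "cbi".

cbi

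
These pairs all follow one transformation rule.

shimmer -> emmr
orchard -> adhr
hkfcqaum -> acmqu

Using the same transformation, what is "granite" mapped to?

In each case the input is transformed by: delete the first 3 characters, then sort the characters into alphabetical order.
Starting from "granite": after the first operation, "nite"; after the second, "eint".

eint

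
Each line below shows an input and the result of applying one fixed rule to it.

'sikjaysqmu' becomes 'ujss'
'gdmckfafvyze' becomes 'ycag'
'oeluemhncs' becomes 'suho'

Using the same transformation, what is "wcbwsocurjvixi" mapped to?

Looking at the pairs, the operation is to keep one character in every 3, starting at position 1 (positions 1st, 4th, 7th, ...), then swap the first and last characters.
Working it through for "wcbwsocurjvixi": intermediate "wwcjx", final "xwcjw".

xwcjw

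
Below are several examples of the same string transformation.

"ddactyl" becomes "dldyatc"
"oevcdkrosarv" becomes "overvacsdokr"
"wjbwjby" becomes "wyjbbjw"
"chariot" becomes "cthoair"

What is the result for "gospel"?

gloesp

Looking at the pairs, the operation is to take characters alternately from the front and the back (1st, last, 2nd, 2nd-last, ...).
Applying that to "gospel" gives "gloesp".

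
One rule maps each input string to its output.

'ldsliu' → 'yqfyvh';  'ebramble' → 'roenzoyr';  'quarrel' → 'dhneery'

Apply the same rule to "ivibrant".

vivoenag

Each output is the input with this applied: shift every letter 13 places forward in the alphabet (wrapping around) — i.e. ROT13.
Doing the same to "ivibrant": "vivoenag".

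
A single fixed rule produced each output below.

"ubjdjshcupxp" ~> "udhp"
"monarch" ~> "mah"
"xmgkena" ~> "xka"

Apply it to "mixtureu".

What's happening: keep one character in every 3, starting at position 1 (positions 1st, 4th, 7th, ...).
For "mixtureu" the result is "mte".

mte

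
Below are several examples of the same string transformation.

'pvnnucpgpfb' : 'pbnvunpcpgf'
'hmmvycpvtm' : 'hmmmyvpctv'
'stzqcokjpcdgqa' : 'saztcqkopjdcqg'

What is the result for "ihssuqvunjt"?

itshusvqnuj

The transformation: move the last character to the front, then swap each adjacent pair of characters (1↔2, 3↔4, ...).
Working it through for "ihssuqvunjt": intermediate "tihssuqvunj", final "itshusvqnuj".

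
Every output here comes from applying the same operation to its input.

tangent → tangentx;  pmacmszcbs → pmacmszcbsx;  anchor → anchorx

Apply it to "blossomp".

blossompx

Rule — append "x".
Doing the same to "blossomp": "blossompx".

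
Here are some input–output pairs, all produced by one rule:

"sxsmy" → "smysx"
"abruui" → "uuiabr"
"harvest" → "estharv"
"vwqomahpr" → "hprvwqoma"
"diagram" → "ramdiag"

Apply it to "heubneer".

eerheubn

The rule is to move the last 3 characters to the front (rotate right by 3).
"heubneer" → "eerheubn".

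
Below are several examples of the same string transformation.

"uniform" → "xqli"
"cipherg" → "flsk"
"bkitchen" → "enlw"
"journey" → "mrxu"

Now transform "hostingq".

krvw

Each output is the input with this applied: shift every letter 3 places forward in the alphabet (wrapping around), then keep only the first 4 characters.
Starting from "hostingq": after the first operation, "krvwlqjt"; after the second, "krvw".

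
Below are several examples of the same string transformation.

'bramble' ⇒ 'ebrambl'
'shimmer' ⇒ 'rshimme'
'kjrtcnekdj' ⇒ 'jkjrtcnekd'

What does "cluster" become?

Rule — move the last character to the front.
So "cluster" becomes "rcluste".

rcluste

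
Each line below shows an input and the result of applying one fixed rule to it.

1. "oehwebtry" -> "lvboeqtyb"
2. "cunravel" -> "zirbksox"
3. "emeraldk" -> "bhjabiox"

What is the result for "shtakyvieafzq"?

The transformation: take characters alternately from the front and the back (1st, last, 2nd, 2nd-last, ...), then shift every letter 3 places backward in the alphabet (wrapping around).
Applying both steps to "shtakyvieafzq": "sqhztfaakeyiv", then "pnewqcxxhbvfs".

pnewqcxxhbvfs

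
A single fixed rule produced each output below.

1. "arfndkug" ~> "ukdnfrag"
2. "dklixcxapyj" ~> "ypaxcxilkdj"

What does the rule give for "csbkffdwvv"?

Looking at the pairs, the operation is to move the last character to the front, then reverse the string.
"csbkffdwvv" → "vcsbkffdwv" → "vwdffkbscv".

vwdffkbscv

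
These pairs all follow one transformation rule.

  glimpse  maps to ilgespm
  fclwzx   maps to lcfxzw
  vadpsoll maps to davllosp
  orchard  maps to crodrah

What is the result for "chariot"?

Rule — reverse the string, then move the last 3 characters to the front (rotate right by 3).
For "chariot", step one produces "toirahc"; step two turns that into "ahctoir".
(Check on "glimpse": → "espmilg" → "ilgespm" ✓)

ahctoir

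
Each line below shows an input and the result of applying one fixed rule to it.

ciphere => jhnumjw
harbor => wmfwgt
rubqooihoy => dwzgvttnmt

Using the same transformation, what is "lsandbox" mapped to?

Looking at the pairs, the operation is to move the last character to the front, then shift every letter 5 places forward in the alphabet (wrapping around).
Starting from "lsandbox": after the first operation, "xlsandbo"; after the second, "cqxfsigt".

cqxfsigt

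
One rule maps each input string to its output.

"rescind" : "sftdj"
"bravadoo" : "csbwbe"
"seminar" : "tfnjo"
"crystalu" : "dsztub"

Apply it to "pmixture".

qnjyuv

Each output is the input with this applied: delete the last 2 characters, then shift every letter 1 place forward in the alphabet (wrapping around).
On "pmixture": the first step gives "pmixtu", and the second then gives "qnjyuv".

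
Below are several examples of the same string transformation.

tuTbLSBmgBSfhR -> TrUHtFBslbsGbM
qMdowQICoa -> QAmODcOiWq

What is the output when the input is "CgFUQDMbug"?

cGGUfBumqd

Looking at the pairs, the operation is to take characters alternately from the front and the back (1st, last, 2nd, 2nd-last, ...), then flip the case of every letter.
So "CgFUQDMbug" becomes "cGGUfBumqd".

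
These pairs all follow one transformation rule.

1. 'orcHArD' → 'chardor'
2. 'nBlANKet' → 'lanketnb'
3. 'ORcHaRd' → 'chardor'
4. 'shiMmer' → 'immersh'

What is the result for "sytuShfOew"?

The rule is to move the first 2 characters to the end (rotate left by 2), then convert every letter to lowercase.
On "sytuShfOew": the first step gives "tuShfOewsy", and the second then gives "tushfoewsy".

tushfoewsy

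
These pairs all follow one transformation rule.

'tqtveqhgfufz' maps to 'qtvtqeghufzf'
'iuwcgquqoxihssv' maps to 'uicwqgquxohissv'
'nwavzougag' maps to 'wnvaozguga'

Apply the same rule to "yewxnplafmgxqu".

The transformation: swap each adjacent pair of characters (1↔2, 3↔4, ...).
Applying that to "yewxnplafmgxqu" gives "eyxwpnalmfxguq".

eyxwpnalmfxguq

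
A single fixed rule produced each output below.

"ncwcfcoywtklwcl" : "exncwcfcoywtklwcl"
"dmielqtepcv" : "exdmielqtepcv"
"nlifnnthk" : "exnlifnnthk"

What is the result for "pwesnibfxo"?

expwesnibfxo

The pattern: prepend "ex".
On "pwesnibfxo" that produces "expwesnibfxo".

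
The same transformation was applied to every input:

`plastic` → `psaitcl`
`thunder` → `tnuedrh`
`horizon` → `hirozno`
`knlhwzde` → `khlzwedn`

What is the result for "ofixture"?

Looking at the pairs, the operation is to swap each adjacent pair of characters (1↔2, 3↔4, ...), then move the first character to the end.
Applying both steps to "ofixture": "foxiuter", then "oxiuterf".

oxiuterf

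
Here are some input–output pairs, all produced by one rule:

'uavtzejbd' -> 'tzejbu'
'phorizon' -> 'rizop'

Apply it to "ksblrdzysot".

lrdzysok

Rule — swap the first and last characters, then delete the first 3 characters.
"ksblrdzysot" → "lrdzysok".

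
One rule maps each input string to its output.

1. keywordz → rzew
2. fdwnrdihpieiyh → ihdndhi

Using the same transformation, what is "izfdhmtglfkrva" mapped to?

The transformation: move the last 3 characters to the front (rotate right by 3), then keep every other character starting from the first (positions 1st, 3rd, 5th, ...).
Starting from "izfdhmtglfkrva": after the first operation, "rvaizfdhmtglfk"; after the second, "razdmgf".

razdmgf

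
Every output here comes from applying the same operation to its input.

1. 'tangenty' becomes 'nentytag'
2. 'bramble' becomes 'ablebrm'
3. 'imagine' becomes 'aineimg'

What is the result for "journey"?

Each output is the input with this applied: move the first 3 characters to the end (rotate left by 3), then swap the first and last characters.
Applying both steps to "journey": "rneyjou", then "uneyjor".

uneyjor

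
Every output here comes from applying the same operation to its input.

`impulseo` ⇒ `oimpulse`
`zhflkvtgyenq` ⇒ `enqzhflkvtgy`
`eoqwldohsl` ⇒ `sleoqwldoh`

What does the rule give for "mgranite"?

The transformation: swap the front and back halves of the string, then move the first 3 characters to the end (rotate left by 3).
On "mgranite": the first step gives "nitemgra", and the second then gives "emgranit".

emgranit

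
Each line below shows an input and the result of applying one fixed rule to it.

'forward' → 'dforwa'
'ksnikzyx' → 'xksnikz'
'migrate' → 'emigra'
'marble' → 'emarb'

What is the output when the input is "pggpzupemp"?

The transformation: move the last 2 characters to the front (rotate right by 2), then delete the first character.
On "pggpzupemp": the first step gives "mppggpzupe", and the second then gives "ppggpzupe".
(Check on "marble": → "lemarb" → "emarb" ✓)

ppggpzupe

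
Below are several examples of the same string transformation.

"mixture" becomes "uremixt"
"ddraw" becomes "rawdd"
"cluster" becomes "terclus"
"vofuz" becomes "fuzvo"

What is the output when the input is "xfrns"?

The pattern: move the last 3 characters to the front (rotate right by 3).
"xfrns" → "rnsxf".

rnsxf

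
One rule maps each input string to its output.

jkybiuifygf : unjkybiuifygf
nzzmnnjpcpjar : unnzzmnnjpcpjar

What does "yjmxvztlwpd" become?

The rule is to prepend "un".
Applying that to "yjmxvztlwpd" gives "unyjmxvztlwpd".

unyjmxvztlwpd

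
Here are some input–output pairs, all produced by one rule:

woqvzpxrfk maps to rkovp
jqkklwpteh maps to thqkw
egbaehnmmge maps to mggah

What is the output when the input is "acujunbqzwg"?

qwcjn

Rule — keep every other character starting from the second (positions 2nd, 4th, 6th, ...), then move the first 3 characters to the end (rotate left by 3).
Starting from "acujunbqzwg": after the first operation, "cjnqw"; after the second, "qwcjn".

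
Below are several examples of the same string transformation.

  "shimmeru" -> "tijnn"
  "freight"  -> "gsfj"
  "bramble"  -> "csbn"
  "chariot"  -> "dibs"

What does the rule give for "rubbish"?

svcc

Each output is the input with this applied: delete the last 3 characters, then shift every letter 1 place forward in the alphabet (wrapping around).
"rubbish" → "rubb" → "svcc".
(Check on "shimmeru": → "shimm" → "tijnn" ✓)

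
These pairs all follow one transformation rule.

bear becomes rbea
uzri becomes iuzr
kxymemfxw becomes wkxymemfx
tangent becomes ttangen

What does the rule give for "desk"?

Each output is the input with this applied: move the last character to the front.
Doing the same to "desk": "kdes".

kdes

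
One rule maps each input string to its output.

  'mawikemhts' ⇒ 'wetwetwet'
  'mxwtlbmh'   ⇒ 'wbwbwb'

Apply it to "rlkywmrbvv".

kmvkmvkmv

Rule — keep one character in every 3, starting at position 3 (positions 3rd, 6th, 9th, ...), then write the whole string 3 times in a row.
On "rlkywmrbvv": the first step gives "kmv", and the second then gives "kmvkmvkmv".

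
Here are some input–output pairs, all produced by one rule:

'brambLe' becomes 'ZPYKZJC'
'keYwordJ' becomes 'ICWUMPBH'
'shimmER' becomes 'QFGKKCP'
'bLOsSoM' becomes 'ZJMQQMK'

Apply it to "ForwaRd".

DMPUYPB

The rule is to shift every letter 2 places backward in the alphabet (wrapping around), then convert every letter to uppercase.
"ForwaRd" → "DmpuyPb" → "DMPUYPB".
(Check on "shimmER": → "qfgkkCP" → "QFGKKCP" ✓)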